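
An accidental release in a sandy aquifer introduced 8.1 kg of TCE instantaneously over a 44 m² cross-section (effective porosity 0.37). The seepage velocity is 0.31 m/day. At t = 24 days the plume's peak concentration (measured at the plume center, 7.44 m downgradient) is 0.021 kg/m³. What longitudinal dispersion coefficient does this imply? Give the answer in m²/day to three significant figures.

At the plume center C_max = M/(n_e·A·√(4πDt)), so D = M²/(4πt·(n_e·A·C_max)²).
n_e·A·C_max = 0.37 × 44 × 0.021 = 0.3419 kg/m.
D = 8.1²/(4π × 24 × 0.3419²) = 1.86 m²/day.

1.86 m²/day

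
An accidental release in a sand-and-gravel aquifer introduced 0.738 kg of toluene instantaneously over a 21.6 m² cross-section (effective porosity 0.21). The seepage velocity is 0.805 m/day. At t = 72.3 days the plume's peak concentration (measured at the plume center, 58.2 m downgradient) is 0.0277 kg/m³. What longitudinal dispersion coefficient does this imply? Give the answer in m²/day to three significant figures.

At the plume center C_max = M/(n_e·A·√(4πDt)), so D = M²/(4πt·(n_e·A·C_max)²).
n_e·A·C_max = 0.21 × 21.6 × 0.0277 = 0.1256 kg/m.
D = 0.738²/(4π × 72.3 × 0.1256²) = 0.0380 m²/day.

0.0380 m²/day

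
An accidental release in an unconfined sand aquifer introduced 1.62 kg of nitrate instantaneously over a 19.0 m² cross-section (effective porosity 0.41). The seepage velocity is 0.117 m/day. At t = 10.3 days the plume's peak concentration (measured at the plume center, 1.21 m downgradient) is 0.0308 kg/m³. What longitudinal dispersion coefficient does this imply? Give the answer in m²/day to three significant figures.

0.352 m²/day

At the plume center C_max = M/(n_e·A·√(4πDt)), so D = M²/(4πt·(n_e·A·C_max)²).
n_e·A·C_max = 0.41 × 19.0 × 0.0308 = 0.2399 kg/m.
D = 1.62²/(4π × 10.3 × 0.2399²) = 0.352 m²/day.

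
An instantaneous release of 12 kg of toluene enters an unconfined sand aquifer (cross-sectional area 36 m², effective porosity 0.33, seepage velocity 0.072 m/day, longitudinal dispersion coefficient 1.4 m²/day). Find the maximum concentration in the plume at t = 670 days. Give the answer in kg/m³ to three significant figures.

The peak of an instantaneous 1D plume sits at x = vt; there the Gaussian factor is 1 and C_max = M/(n_e·A·√(4πDt)), where n_e·A is the pore area the mass is dissolved in.
√(4πDt) = √(4π × 1.4 × 670) = 108.6 m, so C_max = 12/(0.33 × 36 × 108.6) = 0.00930 kg/m³.

0.00930 kg/m³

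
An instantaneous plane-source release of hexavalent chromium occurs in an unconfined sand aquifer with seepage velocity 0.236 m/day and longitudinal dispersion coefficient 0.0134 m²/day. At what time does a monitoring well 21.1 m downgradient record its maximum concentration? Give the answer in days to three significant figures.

89.2 days

For the 1D instantaneous-source solution, setting ∂C/∂t = 0 at fixed x gives v²t² + 2Dt − x² = 0, so t = (√(D² + v²x²) − D)/v².
√(D² + v²x²) = √(0.0134² + 0.236² × 21.1²) = 4.980; v² = 0.055696.
t = (4.980 − 0.0134)/0.055696 = 89.2 days (vs. the pure-advection estimate x/v = 89.4 d).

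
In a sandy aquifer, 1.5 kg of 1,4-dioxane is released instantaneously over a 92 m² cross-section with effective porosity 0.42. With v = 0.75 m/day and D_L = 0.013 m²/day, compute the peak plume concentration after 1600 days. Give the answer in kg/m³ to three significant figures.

0.00240 kg/m³

The peak of an instantaneous 1D plume sits at x = vt; there the Gaussian factor is 1 and C_max = M/(n_e·A·√(4πDt)), where n_e·A is the pore area the mass is dissolved in.
√(4πDt) = √(4π × 0.013 × 1600) = 16.17 m, so C_max = 1.5/(0.42 × 92 × 16.17) = 0.00240 kg/m³.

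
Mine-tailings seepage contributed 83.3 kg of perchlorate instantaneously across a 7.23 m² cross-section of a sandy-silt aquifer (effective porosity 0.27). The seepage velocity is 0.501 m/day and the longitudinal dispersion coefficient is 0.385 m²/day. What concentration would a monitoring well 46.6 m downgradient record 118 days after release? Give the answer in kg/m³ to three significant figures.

0.754 kg/m³

For an instantaneous plane source, C(x,t) = M/(n_e·A·√(4πDt)) · exp(−(x−vt)²/(4Dt)), with n_e·A the pore (flow) area.
Plume center vt = 0.501 × 118 = 59.118 m, so the well at 46.6 m is 12.518 m upgradient of the peak.
√(4πDt) = 23.89 m, giving peak height M/(n_e·A·√(4πDt)) = 83.3/(0.27 × 7.23 × 23.89) = 1.786 kg/m³.
(x−vt)²/(4Dt) = (-12.518)²/(4 × 0.385 × 118) = 0.8623; exp(−0.8623) = 0.4222.
C = 1.786 × 0.4222 = 0.754 kg/m³.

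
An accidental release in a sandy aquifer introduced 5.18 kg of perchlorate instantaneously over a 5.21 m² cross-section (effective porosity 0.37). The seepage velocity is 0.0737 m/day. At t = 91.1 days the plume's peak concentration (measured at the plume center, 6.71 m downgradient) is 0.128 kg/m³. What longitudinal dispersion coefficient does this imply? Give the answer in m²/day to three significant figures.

At the plume center C_max = M/(n_e·A·√(4πDt)), so D = M²/(4πt·(n_e·A·C_max)²).
n_e·A·C_max = 0.37 × 5.21 × 0.128 = 0.2467 kg/m.
D = 5.18²/(4π × 91.1 × 0.2467²) = 0.385 m²/day.

0.385 m²/day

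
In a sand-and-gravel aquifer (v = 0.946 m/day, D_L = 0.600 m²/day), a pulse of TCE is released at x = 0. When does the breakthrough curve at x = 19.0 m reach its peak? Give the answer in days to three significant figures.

For the 1D instantaneous-source solution, setting ∂C/∂t = 0 at fixed x gives v²t² + 2Dt − x² = 0, so t = (√(D² + v²x²) − D)/v².
√(D² + v²x²) = √(0.600² + 0.946² × 19.0²) = 17.98; v² = 0.894916.
t = (17.98 − 0.600)/0.894916 = 19.4 days (vs. the pure-advection estimate x/v = 20.1 d).

19.4 days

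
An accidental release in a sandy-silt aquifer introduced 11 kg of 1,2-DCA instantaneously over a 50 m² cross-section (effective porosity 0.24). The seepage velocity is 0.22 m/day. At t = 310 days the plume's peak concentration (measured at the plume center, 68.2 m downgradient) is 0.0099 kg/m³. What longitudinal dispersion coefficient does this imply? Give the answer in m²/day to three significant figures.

2.20 m²/day

At the plume center C_max = M/(n_e·A·√(4πDt)), so D = M²/(4πt·(n_e·A·C_max)²).
n_e·A·C_max = 0.24 × 50 × 0.0099 = 0.1188 kg/m.
D = 11²/(4π × 310 × 0.1188²) = 2.20 m²/day.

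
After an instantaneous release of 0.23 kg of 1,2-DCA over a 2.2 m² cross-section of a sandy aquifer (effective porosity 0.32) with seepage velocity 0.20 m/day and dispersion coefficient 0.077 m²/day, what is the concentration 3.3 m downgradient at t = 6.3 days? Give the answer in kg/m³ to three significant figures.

For an instantaneous plane source, C(x,t) = M/(n_e·A·√(4πDt)) · exp(−(x−vt)²/(4Dt)), with n_e·A the pore (flow) area.
Plume center vt = 0.20 × 6.3 = 1.26 m, so the well at 3.3 m is 2.04 m downgradient of the peak.
√(4πDt) = 2.469 m, giving peak height M/(n_e·A·√(4πDt)) = 0.23/(0.32 × 2.2 × 2.469) = 0.1323 kg/m³.
(x−vt)²/(4Dt) = (2.04)²/(4 × 0.077 × 6.3) = 2.145; exp(−2.145) = 0.1171.
C = 0.1323 × 0.1171 = 0.0155 kg/m³.

0.0155 kg/m³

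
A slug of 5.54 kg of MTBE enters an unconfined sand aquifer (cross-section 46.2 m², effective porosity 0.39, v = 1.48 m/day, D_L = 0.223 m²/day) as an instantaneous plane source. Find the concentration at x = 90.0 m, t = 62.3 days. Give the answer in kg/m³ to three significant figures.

0.0213 kg/m³

For an instantaneous plane source, C(x,t) = M/(n_e·A·√(4πDt)) · exp(−(x−vt)²/(4Dt)), with n_e·A the pore (flow) area.
Plume center vt = 1.48 × 62.3 = 92.204 m, so the well at 90.0 m is 2.204 m upgradient of the peak.
√(4πDt) = 13.21 m, giving peak height M/(n_e·A·√(4πDt)) = 5.54/(0.39 × 46.2 × 13.21) = 0.02328 kg/m³.
(x−vt)²/(4Dt) = (-2.204)²/(4 × 0.223 × 62.3) = 0.08741; exp(−0.08741) = 0.9163.
C = 0.02328 × 0.9163 = 0.0213 kg/m³.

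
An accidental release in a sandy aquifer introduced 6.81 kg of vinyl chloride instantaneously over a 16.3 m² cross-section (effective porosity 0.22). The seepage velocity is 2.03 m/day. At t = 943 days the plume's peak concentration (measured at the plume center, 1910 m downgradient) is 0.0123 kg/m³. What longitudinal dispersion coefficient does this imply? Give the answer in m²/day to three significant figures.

2.01 m²/day

At the plume center C_max = M/(n_e·A·√(4πDt)), so D = M²/(4πt·(n_e·A·C_max)²).
n_e·A·C_max = 0.22 × 16.3 × 0.0123 = 0.04411 kg/m.
D = 6.81²/(4π × 943 × 0.04411²) = 2.01 m²/day.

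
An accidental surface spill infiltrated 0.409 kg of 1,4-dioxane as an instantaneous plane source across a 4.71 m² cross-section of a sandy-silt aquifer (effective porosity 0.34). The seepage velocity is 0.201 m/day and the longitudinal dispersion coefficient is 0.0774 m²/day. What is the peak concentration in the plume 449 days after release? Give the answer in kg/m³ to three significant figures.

0.0122 kg/m³

The peak of an instantaneous 1D plume sits at x = vt; there the Gaussian factor is 1 and C_max = M/(n_e·A·√(4πDt)), where n_e·A is the pore area the mass is dissolved in.
√(4πDt) = √(4π × 0.0774 × 449) = 20.90 m, so C_max = 0.409/(0.34 × 4.71 × 20.90) = 0.0122 kg/m³.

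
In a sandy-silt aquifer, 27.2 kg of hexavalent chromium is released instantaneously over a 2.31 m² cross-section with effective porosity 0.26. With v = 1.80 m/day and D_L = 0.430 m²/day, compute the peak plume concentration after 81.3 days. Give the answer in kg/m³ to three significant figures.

The peak of an instantaneous 1D plume sits at x = vt; there the Gaussian factor is 1 and C_max = M/(n_e·A·√(4πDt)), where n_e·A is the pore area the mass is dissolved in.
√(4πDt) = √(4π × 0.430 × 81.3) = 20.96 m, so C_max = 27.2/(0.26 × 2.31 × 20.96) = 2.16 kg/m³.

2.16 kg/m³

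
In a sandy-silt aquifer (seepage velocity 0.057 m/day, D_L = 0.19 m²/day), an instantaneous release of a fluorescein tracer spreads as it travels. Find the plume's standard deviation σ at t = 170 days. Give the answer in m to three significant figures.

Dispersive spreading gives a Gaussian with σ² = 2Dt; advection only shifts the center.
σ = √(2 × 0.19 × 170) = 8.04 m.

8.04 m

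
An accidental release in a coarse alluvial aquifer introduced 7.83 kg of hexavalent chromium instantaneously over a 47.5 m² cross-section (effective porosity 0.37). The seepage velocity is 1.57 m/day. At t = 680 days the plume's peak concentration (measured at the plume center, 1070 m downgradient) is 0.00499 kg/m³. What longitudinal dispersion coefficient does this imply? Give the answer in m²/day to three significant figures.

0.933 m²/day

At the plume center C_max = M/(n_e·A·√(4πDt)), so D = M²/(4πt·(n_e·A·C_max)²).
n_e·A·C_max = 0.37 × 47.5 × 0.00499 = 0.08770 kg/m.
D = 7.83²/(4π × 680 × 0.08770²) = 0.933 m²/day.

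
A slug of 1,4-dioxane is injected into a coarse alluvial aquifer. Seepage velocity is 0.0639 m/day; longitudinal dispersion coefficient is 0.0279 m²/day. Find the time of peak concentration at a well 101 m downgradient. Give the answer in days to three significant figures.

For the 1D instantaneous-source solution, setting ∂C/∂t = 0 at fixed x gives v²t² + 2Dt − x² = 0, so t = (√(D² + v²x²) − D)/v².
√(D² + v²x²) = √(0.0279² + 0.0639² × 101²) = 6.454; v² = 0.00408321.
t = (6.454 − 0.0279)/0.00408321 = 1570 days (vs. the pure-advection estimate x/v = 1580 d).

1570 days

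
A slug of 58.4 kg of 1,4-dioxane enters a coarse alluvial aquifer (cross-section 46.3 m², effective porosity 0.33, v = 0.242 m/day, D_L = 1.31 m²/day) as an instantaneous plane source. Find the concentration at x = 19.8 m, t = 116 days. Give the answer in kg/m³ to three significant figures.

0.0782 kg/m³

For an instantaneous plane source, C(x,t) = M/(n_e·A·√(4πDt)) · exp(−(x−vt)²/(4Dt)), with n_e·A the pore (flow) area.
Plume center vt = 0.242 × 116 = 28.072 m, so the well at 19.8 m is 8.272 m upgradient of the peak.
√(4πDt) = 43.70 m, giving peak height M/(n_e·A·√(4πDt)) = 58.4/(0.33 × 46.3 × 43.70) = 0.08747 kg/m³.
(x−vt)²/(4Dt) = (-8.272)²/(4 × 1.31 × 116) = 0.1126; exp(−0.1126) = 0.8935.
C = 0.08747 × 0.8935 = 0.0782 kg/m³.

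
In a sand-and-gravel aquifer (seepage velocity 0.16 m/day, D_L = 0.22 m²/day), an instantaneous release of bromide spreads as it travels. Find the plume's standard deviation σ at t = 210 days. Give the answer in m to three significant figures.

9.61 m

Dispersive spreading gives a Gaussian with σ² = 2Dt; advection only shifts the center.
σ = √(2 × 0.22 × 210) = 9.61 m.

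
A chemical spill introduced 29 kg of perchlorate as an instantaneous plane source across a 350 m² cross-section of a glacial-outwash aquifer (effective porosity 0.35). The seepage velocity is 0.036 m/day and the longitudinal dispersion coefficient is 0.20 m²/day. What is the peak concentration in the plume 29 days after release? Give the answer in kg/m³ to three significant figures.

0.0277 kg/m³

The peak of an instantaneous 1D plume sits at x = vt; there the Gaussian factor is 1 and C_max = M/(n_e·A·√(4πDt)), where n_e·A is the pore area the mass is dissolved in.
√(4πDt) = √(4π × 0.20 × 29) = 8.537 m, so C_max = 29/(0.35 × 350 × 8.537) = 0.0277 kg/m³.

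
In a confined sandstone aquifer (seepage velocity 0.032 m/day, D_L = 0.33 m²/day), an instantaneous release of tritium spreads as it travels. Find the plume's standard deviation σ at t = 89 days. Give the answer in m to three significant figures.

7.66 m

Dispersive spreading gives a Gaussian with σ² = 2Dt; advection only shifts the center.
σ = √(2 × 0.33 × 89) = 7.66 m.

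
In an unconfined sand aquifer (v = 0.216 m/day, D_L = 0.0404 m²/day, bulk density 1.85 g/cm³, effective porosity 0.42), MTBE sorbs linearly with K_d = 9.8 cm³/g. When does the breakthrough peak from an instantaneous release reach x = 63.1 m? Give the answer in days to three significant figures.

Retardation factor R = 1 + ρ_b·K_d/n = 1 + 1.85 × 9.8/0.42 = 44.17.
Sorption retards both mechanisms: v_R = v/R = 0.004890 m/day, D_R = D/R = 0.0009146 m²/day.
Peak time from v_R²t² + 2D_R t − x² = 0: t = (√(D_R² + v_R²x²) − D_R)/v_R².
√(D_R² + v_R²x²) = √(0.0009146² + 0.004890² × 63.1²) = 0.3086; v_R² = 2.391e-05.
t = (0.3086 − 0.0009146)/2.391e-05 = 12900 days.

12900 days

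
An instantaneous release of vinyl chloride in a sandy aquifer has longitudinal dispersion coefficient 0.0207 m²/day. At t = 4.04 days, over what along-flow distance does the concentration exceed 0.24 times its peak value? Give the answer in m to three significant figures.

1.38 m

The plume is Gaussian with σ = √(2Dt) = √(2 × 0.0207 × 4.04) = 0.4090 m.
C/C_peak = exp(−Δx²/(2σ²)) = 0.24 ⇒ Δx = σ·√(−2 ln 0.24) = 0.4090 × 1.689 = 0.6908 m.
Width = 2Δx = 1.38 m.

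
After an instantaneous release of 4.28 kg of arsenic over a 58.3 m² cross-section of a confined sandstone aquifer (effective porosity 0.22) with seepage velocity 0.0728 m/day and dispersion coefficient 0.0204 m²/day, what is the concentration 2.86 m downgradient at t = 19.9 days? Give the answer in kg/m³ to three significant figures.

For an instantaneous plane source, C(x,t) = M/(n_e·A·√(4πDt)) · exp(−(x−vt)²/(4Dt)), with n_e·A the pore (flow) area.
Plume center vt = 0.0728 × 19.9 = 1.44872 m, so the well at 2.86 m is 1.41128 m downgradient of the peak.
√(4πDt) = 2.259 m, giving peak height M/(n_e·A·√(4πDt)) = 4.28/(0.22 × 58.3 × 2.259) = 0.1477 kg/m³.
(x−vt)²/(4Dt) = (1.41128)²/(4 × 0.0204 × 19.9) = 1.227; exp(−1.227) = 0.2932.
C = 0.1477 × 0.2932 = 0.0433 kg/m³.

0.0433 kg/m³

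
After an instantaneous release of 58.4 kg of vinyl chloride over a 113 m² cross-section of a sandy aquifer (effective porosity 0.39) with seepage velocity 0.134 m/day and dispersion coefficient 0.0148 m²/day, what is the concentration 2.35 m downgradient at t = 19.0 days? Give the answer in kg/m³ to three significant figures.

For an instantaneous plane source, C(x,t) = M/(n_e·A·√(4πDt)) · exp(−(x−vt)²/(4Dt)), with n_e·A the pore (flow) area.
Plume center vt = 0.134 × 19.0 = 2.546 m, so the well at 2.35 m is 0.196 m upgradient of the peak.
√(4πDt) = 1.880 m, giving peak height M/(n_e·A·√(4πDt)) = 58.4/(0.39 × 113 × 1.880) = 0.7049 kg/m³.
(x−vt)²/(4Dt) = (-0.196)²/(4 × 0.0148 × 19.0) = 0.03415; exp(−0.03415) = 0.9664.
C = 0.7049 × 0.9664 = 0.681 kg/m³.

0.681 kg/m³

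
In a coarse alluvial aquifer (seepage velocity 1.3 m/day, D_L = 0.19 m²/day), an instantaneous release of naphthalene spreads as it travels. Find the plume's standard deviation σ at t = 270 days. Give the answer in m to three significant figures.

10.1 m

Dispersive spreading gives a Gaussian with σ² = 2Dt; advection only shifts the center.
σ = √(2 × 0.19 × 270) = 10.1 m.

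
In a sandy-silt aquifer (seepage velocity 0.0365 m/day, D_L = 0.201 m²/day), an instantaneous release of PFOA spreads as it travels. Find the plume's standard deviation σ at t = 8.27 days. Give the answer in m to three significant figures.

1.82 m

Dispersive spreading gives a Gaussian with σ² = 2Dt; advection only shifts the center.
σ = √(2 × 0.201 × 8.27) = 1.82 m.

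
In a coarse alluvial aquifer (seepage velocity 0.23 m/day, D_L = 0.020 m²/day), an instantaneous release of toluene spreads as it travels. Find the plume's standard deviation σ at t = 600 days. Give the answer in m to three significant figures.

Dispersive spreading gives a Gaussian with σ² = 2Dt; advection only shifts the center.
σ = √(2 × 0.020 × 600) = 4.90 m.

4.90 m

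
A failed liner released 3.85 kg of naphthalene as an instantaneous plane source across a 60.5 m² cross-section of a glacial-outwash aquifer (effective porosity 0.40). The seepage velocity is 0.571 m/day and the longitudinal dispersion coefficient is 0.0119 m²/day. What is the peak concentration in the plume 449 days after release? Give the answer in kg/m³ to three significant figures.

0.0194 kg/m³

The peak of an instantaneous 1D plume sits at x = vt; there the Gaussian factor is 1 and C_max = M/(n_e·A·√(4πDt)), where n_e·A is the pore area the mass is dissolved in.
√(4πDt) = √(4π × 0.0119 × 449) = 8.194 m, so C_max = 3.85/(0.40 × 60.5 × 8.194) = 0.0194 kg/m³.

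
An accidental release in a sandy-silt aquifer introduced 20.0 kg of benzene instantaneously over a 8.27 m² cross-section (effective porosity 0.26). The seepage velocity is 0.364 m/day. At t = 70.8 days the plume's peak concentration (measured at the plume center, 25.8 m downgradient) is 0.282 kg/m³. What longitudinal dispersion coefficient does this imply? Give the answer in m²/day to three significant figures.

At the plume center C_max = M/(n_e·A·√(4πDt)), so D = M²/(4πt·(n_e·A·C_max)²).
n_e·A·C_max = 0.26 × 8.27 × 0.282 = 0.6064 kg/m.
D = 20.0²/(4π × 70.8 × 0.6064²) = 1.22 m²/day.

1.22 m²/day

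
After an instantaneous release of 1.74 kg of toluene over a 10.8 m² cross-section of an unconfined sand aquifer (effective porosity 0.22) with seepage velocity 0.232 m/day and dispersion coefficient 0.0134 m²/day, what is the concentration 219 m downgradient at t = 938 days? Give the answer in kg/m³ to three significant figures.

For an instantaneous plane source, C(x,t) = M/(n_e·A·√(4πDt)) · exp(−(x−vt)²/(4Dt)), with n_e·A the pore (flow) area.
Plume center vt = 0.232 × 938 = 217.616 m, so the well at 219 m is 1.384 m downgradient of the peak.
√(4πDt) = 12.57 m, giving peak height M/(n_e·A·√(4πDt)) = 1.74/(0.22 × 10.8 × 12.57) = 0.05826 kg/m³.
(x−vt)²/(4Dt) = (1.384)²/(4 × 0.0134 × 938) = 0.03810; exp(−0.03810) = 0.9626.
C = 0.05826 × 0.9626 = 0.0561 kg/m³.

0.0561 kg/m³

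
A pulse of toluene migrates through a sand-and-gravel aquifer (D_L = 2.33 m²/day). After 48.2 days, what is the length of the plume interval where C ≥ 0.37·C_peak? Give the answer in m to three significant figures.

42.3 m

The plume is Gaussian with σ = √(2Dt) = √(2 × 2.33 × 48.2) = 14.99 m.
C/C_peak = exp(−Δx²/(2σ²)) = 0.37 ⇒ Δx = σ·√(−2 ln 0.37) = 14.99 × 1.410 = 21.14 m.
Width = 2Δx = 42.3 m.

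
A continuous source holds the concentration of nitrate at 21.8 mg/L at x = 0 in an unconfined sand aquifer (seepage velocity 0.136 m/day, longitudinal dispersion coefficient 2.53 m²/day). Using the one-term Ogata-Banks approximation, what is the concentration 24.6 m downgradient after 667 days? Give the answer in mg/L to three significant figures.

For a continuous step input, C/C₀ ≈ ½·erfc((x−vt)/(2√(Dt))).
vt = 0.136 × 667 = 90.712 m and 2√(Dt) = 2√(2.53 × 667) = 82.16 m.
Argument (x−vt)/(2√(Dt)) = (24.6 − 90.712)/82.16 = -0.8047; ½·erfc(-0.8047) = 0.8724.
C = 21.8 × 0.8724 = 19.0 mg/L.

19.0 mg/L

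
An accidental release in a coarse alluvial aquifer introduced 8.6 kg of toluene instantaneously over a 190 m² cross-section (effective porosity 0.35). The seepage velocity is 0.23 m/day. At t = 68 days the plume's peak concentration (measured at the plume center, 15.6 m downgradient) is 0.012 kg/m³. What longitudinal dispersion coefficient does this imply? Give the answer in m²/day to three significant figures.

0.136 m²/day

At the plume center C_max = M/(n_e·A·√(4πDt)), so D = M²/(4πt·(n_e·A·C_max)²).
n_e·A·C_max = 0.35 × 190 × 0.012 = 0.7980 kg/m.
D = 8.6²/(4π × 68 × 0.7980²) = 0.136 m²/day.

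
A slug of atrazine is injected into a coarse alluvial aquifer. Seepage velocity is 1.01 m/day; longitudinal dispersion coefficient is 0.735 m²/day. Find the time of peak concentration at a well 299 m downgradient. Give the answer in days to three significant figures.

295 days

For the 1D instantaneous-source solution, setting ∂C/∂t = 0 at fixed x gives v²t² + 2Dt − x² = 0, so t = (√(D² + v²x²) − D)/v².
√(D² + v²x²) = √(0.735² + 1.01² × 299²) = 302.0; v² = 1.0201.
t = (302.0 − 0.735)/1.0201 = 295 days (vs. the pure-advection estimate x/v = 296 d).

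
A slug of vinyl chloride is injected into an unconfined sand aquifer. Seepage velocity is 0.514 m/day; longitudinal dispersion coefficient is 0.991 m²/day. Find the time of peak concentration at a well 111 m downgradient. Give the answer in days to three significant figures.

For the 1D instantaneous-source solution, setting ∂C/∂t = 0 at fixed x gives v²t² + 2Dt − x² = 0, so t = (√(D² + v²x²) − D)/v².
√(D² + v²x²) = √(0.991² + 0.514² × 111²) = 57.06; v² = 0.264196.
t = (57.06 − 0.991)/0.264196 = 212 days (vs. the pure-advection estimate x/v = 216 d).

212 days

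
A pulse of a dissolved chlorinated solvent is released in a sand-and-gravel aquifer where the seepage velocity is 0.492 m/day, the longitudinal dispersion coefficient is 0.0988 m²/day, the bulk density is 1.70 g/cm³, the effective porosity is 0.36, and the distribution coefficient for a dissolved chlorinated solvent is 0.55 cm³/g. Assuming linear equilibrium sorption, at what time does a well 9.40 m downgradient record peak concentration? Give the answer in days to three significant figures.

67.3 days

Retardation factor R = 1 + ρ_b·K_d/n = 1 + 1.70 × 0.55/0.36 = 3.597.
Sorption retards both mechanisms: v_R = v/R = 0.1368 m/day, D_R = D/R = 0.02747 m²/day.
Peak time from v_R²t² + 2D_R t − x² = 0: t = (√(D_R² + v_R²x²) − D_R)/v_R².
√(D_R² + v_R²x²) = √(0.02747² + 0.1368² × 9.40²) = 1.286; v_R² = 0.01871.
t = (1.286 − 0.02747)/0.01871 = 67.3 days.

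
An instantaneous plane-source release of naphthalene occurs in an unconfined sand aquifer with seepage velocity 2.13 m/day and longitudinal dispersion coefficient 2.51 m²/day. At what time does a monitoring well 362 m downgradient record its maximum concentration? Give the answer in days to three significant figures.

169 days

For the 1D instantaneous-source solution, setting ∂C/∂t = 0 at fixed x gives v²t² + 2Dt − x² = 0, so t = (√(D² + v²x²) − D)/v².
√(D² + v²x²) = √(2.51² + 2.13² × 362²) = 771.1; v² = 4.5369.
t = (771.1 − 2.51)/4.5369 = 169 days (vs. the pure-advection estimate x/v = 170 d).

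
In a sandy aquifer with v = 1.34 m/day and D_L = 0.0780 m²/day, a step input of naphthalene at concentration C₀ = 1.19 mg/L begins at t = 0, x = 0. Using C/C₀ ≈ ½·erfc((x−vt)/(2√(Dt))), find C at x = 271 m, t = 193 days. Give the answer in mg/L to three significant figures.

0.0143 mg/L

For a continuous step input, C/C₀ ≈ ½·erfc((x−vt)/(2√(Dt))).
vt = 1.34 × 193 = 258.62 m and 2√(Dt) = 2√(0.0780 × 193) = 7.760 m.
Argument (x−vt)/(2√(Dt)) = (271 − 258.62)/7.760 = 1.595; ½·erfc(1.595) = 0.01205.
C = 1.19 × 0.01205 = 0.0143 mg/L.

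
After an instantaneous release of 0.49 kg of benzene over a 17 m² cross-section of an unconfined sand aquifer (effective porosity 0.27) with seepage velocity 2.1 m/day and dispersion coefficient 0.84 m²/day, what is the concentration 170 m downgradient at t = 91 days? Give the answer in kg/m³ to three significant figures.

0.000803 kg/m³

For an instantaneous plane source, C(x,t) = M/(n_e·A·√(4πDt)) · exp(−(x−vt)²/(4Dt)), with n_e·A the pore (flow) area.
Plume center vt = 2.1 × 91 = 191.1 m, so the well at 170 m is 21.1 m upgradient of the peak.
√(4πDt) = 30.99 m, giving peak height M/(n_e·A·√(4πDt)) = 0.49/(0.27 × 17 × 30.99) = 0.003445 kg/m³.
(x−vt)²/(4Dt) = (-21.1)²/(4 × 0.84 × 91) = 1.456; exp(−1.456) = 0.2332.
C = 0.003445 × 0.2332 = 0.000803 kg/m³.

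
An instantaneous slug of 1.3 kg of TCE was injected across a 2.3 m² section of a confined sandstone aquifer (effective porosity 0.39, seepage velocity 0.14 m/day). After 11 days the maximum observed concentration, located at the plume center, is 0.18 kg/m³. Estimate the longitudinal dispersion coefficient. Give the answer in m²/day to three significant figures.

At the plume center C_max = M/(n_e·A·√(4πDt)), so D = M²/(4πt·(n_e·A·C_max)²).
n_e·A·C_max = 0.39 × 2.3 × 0.18 = 0.1615 kg/m.
D = 1.3²/(4π × 11 × 0.1615²) = 0.469 m²/day.

0.469 m²/day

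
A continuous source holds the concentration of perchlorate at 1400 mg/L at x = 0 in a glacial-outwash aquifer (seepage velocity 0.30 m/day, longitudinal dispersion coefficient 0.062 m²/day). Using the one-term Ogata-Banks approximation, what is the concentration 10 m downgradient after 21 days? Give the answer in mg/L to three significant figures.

15.3 mg/L

For a continuous step input, C/C₀ ≈ ½·erfc((x−vt)/(2√(Dt))).
vt = 0.30 × 21 = 6.3 m and 2√(Dt) = 2√(0.062 × 21) = 2.282 m.
Argument (x−vt)/(2√(Dt)) = (10 − 6.3)/2.282 = 1.621; ½·erfc(1.621) = 0.01094.
C = 1400 × 0.01094 = 15.3 mg/L.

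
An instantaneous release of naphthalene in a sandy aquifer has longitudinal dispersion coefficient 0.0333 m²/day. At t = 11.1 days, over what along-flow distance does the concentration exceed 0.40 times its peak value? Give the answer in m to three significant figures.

2.33 m

The plume is Gaussian with σ = √(2Dt) = √(2 × 0.0333 × 11.1) = 0.8598 m.
C/C_peak = exp(−Δx²/(2σ²)) = 0.40 ⇒ Δx = σ·√(−2 ln 0.40) = 0.8598 × 1.354 = 1.164 m.
Width = 2Δx = 2.33 m.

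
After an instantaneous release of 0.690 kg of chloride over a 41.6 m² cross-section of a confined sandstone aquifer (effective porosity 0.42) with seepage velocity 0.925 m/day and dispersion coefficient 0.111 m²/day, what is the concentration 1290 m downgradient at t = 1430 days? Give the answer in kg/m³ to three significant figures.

0.000163 kg/m³

For an instantaneous plane source, C(x,t) = M/(n_e·A·√(4πDt)) · exp(−(x−vt)²/(4Dt)), with n_e·A the pore (flow) area.
Plume center vt = 0.925 × 1430 = 1322.75 m, so the well at 1290 m is 32.75 m upgradient of the peak.
√(4πDt) = 44.66 m, giving peak height M/(n_e·A·√(4πDt)) = 0.690/(0.42 × 41.6 × 44.66) = 0.0008843 kg/m³.
(x−vt)²/(4Dt) = (-32.75)²/(4 × 0.111 × 1430) = 1.689; exp(−1.689) = 0.1847.
C = 0.0008843 × 0.1847 = 0.000163 kg/m³.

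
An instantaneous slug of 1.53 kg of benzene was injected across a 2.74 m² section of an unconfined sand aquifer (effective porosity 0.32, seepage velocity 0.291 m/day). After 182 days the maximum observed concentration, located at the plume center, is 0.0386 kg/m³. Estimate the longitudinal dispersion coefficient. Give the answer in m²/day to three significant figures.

0.894 m²/day

At the plume center C_max = M/(n_e·A·√(4πDt)), so D = M²/(4πt·(n_e·A·C_max)²).
n_e·A·C_max = 0.32 × 2.74 × 0.0386 = 0.03384 kg/m.
D = 1.53²/(4π × 182 × 0.03384²) = 0.894 m²/day.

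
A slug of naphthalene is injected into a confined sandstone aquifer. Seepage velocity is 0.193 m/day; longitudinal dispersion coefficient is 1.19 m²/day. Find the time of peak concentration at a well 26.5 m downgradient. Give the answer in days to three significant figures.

For the 1D instantaneous-source solution, setting ∂C/∂t = 0 at fixed x gives v²t² + 2Dt − x² = 0, so t = (√(D² + v²x²) − D)/v².
√(D² + v²x²) = √(1.19² + 0.193² × 26.5²) = 5.251; v² = 0.037249.
t = (5.251 − 1.19)/0.037249 = 109 days (vs. the pure-advection estimate x/v = 137 d).

109 days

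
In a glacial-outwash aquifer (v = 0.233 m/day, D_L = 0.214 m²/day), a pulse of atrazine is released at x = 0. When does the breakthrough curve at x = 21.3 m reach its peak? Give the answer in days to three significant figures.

87.6 days

For the 1D instantaneous-source solution, setting ∂C/∂t = 0 at fixed x gives v²t² + 2Dt − x² = 0, so t = (√(D² + v²x²) − D)/v².
√(D² + v²x²) = √(0.214² + 0.233² × 21.3²) = 4.968; v² = 0.054289.
t = (4.968 − 0.214)/0.054289 = 87.6 days (vs. the pure-advection estimate x/v = 91.4 d).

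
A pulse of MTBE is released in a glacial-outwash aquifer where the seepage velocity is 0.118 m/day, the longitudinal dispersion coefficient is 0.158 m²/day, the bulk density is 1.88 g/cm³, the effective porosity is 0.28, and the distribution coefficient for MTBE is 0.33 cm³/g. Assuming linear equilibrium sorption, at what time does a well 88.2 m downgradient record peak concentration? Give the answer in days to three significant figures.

Retardation factor R = 1 + ρ_b·K_d/n = 1 + 1.88 × 0.33/0.28 = 3.216.
Sorption retards both mechanisms: v_R = v/R = 0.03669 m/day, D_R = D/R = 0.04913 m²/day.
Peak time from v_R²t² + 2D_R t − x² = 0: t = (√(D_R² + v_R²x²) − D_R)/v_R².
√(D_R² + v_R²x²) = √(0.04913² + 0.03669² × 88.2²) = 3.236; v_R² = 0.001346.
t = (3.236 − 0.04913)/0.001346 = 2370 days.

2370 days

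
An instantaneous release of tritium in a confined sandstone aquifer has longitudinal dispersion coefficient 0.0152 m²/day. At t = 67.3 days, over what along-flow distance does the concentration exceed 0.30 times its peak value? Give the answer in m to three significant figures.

4.44 m

The plume is Gaussian with σ = √(2Dt) = √(2 × 0.0152 × 67.3) = 1.430 m.
C/C_peak = exp(−Δx²/(2σ²)) = 0.30 ⇒ Δx = σ·√(−2 ln 0.30) = 1.430 × 1.552 = 2.219 m.
Width = 2Δx = 4.44 m.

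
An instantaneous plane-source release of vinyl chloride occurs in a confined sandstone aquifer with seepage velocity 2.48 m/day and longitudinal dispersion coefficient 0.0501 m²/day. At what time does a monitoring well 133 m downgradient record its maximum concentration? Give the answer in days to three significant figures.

For the 1D instantaneous-source solution, setting ∂C/∂t = 0 at fixed x gives v²t² + 2Dt − x² = 0, so t = (√(D² + v²x²) − D)/v².
√(D² + v²x²) = √(0.0501² + 2.48² × 133²) = 329.8; v² = 6.1504.
t = (329.8 − 0.0501)/6.1504 = 53.6 days (vs. the pure-advection estimate x/v = 53.6 d).

53.6 days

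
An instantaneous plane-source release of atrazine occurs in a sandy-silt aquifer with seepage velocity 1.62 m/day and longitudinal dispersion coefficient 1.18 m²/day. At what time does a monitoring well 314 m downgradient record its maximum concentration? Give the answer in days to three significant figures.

For the 1D instantaneous-source solution, setting ∂C/∂t = 0 at fixed x gives v²t² + 2Dt − x² = 0, so t = (√(D² + v²x²) − D)/v².
√(D² + v²x²) = √(1.18² + 1.62² × 314²) = 508.7; v² = 2.6244.
t = (508.7 − 1.18)/2.6244 = 193 days (vs. the pure-advection estimate x/v = 194 d).

193 days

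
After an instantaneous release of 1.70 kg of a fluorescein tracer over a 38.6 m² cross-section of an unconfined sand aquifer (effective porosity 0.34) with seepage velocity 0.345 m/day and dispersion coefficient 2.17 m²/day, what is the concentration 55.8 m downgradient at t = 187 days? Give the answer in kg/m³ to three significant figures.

For an instantaneous plane source, C(x,t) = M/(n_e·A·√(4πDt)) · exp(−(x−vt)²/(4Dt)), with n_e·A the pore (flow) area.
Plume center vt = 0.345 × 187 = 64.515 m, so the well at 55.8 m is 8.715 m upgradient of the peak.
√(4πDt) = 71.41 m, giving peak height M/(n_e·A·√(4πDt)) = 1.70/(0.34 × 38.6 × 71.41) = 0.001814 kg/m³.
(x−vt)²/(4Dt) = (-8.715)²/(4 × 2.17 × 187) = 0.04679; exp(−0.04679) = 0.9543.
C = 0.001814 × 0.9543 = 0.00173 kg/m³.

0.00173 kg/m³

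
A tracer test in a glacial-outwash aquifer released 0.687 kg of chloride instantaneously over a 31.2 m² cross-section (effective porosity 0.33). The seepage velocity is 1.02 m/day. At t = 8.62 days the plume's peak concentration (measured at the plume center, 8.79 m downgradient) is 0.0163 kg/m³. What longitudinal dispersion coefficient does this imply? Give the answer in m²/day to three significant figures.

0.155 m²/day

At the plume center C_max = M/(n_e·A·√(4πDt)), so D = M²/(4πt·(n_e·A·C_max)²).
n_e·A·C_max = 0.33 × 31.2 × 0.0163 = 0.1678 kg/m.
D = 0.687²/(4π × 8.62 × 0.1678²) = 0.155 m²/day.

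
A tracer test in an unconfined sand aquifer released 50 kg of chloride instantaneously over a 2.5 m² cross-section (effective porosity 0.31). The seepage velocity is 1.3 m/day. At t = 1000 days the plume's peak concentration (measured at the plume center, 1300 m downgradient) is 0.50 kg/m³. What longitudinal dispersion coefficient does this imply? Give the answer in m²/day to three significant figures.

1.32 m²/day

At the plume center C_max = M/(n_e·A·√(4πDt)), so D = M²/(4πt·(n_e·A·C_max)²).
n_e·A·C_max = 0.31 × 2.5 × 0.50 = 0.3875 kg/m.
D = 50²/(4π × 1000 × 0.3875²) = 1.32 m²/day.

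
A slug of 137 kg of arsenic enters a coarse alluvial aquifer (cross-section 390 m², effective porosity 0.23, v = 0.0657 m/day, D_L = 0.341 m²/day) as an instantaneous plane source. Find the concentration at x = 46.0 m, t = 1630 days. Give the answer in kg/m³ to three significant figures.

For an instantaneous plane source, C(x,t) = M/(n_e·A·√(4πDt)) · exp(−(x−vt)²/(4Dt)), with n_e·A the pore (flow) area.
Plume center vt = 0.0657 × 1630 = 107.091 m, so the well at 46.0 m is 61.091 m upgradient of the peak.
√(4πDt) = 83.57 m, giving peak height M/(n_e·A·√(4πDt)) = 137/(0.23 × 390 × 83.57) = 0.01828 kg/m³.
(x−vt)²/(4Dt) = (-61.091)²/(4 × 0.341 × 1630) = 1.679; exp(−1.679) = 0.1866.
C = 0.01828 × 0.1866 = 0.00341 kg/m³.

0.00341 kg/m³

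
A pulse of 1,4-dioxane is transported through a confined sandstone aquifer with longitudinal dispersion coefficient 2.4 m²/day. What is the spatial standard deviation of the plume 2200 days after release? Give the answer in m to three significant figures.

Dispersive spreading gives a Gaussian with σ² = 2Dt; advection only shifts the center.
σ = √(2 × 2.4 × 2200) = 103 m.

103 m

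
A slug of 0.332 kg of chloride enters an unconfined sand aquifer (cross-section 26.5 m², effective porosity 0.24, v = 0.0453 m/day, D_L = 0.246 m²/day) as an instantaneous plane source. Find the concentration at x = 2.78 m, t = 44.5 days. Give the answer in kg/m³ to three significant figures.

For an instantaneous plane source, C(x,t) = M/(n_e·A·√(4πDt)) · exp(−(x−vt)²/(4Dt)), with n_e·A the pore (flow) area.
Plume center vt = 0.0453 × 44.5 = 2.01585 m, so the well at 2.78 m is 0.76415 m downgradient of the peak.
√(4πDt) = 11.73 m, giving peak height M/(n_e·A·√(4πDt)) = 0.332/(0.24 × 26.5 × 11.73) = 0.004450 kg/m³.
(x−vt)²/(4Dt) = (0.76415)²/(4 × 0.246 × 44.5) = 0.01334; exp(−0.01334) = 0.9867.
C = 0.004450 × 0.9867 = 0.00439 kg/m³.

0.00439 kg/m³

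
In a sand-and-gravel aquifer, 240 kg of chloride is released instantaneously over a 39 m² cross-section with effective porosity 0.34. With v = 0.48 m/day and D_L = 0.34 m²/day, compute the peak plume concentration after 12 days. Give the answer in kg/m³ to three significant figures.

The peak of an instantaneous 1D plume sits at x = vt; there the Gaussian factor is 1 and C_max = M/(n_e·A·√(4πDt)), where n_e·A is the pore area the mass is dissolved in.
√(4πDt) = √(4π × 0.34 × 12) = 7.160 m, so C_max = 240/(0.34 × 39 × 7.160) = 2.53 kg/m³.

2.53 kg/m³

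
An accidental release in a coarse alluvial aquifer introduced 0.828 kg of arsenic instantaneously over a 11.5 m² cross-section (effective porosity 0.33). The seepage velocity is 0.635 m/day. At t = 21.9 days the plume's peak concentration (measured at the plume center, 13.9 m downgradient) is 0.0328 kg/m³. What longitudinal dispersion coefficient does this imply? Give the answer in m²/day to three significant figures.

0.161 m²/day

At the plume center C_max = M/(n_e·A·√(4πDt)), so D = M²/(4πt·(n_e·A·C_max)²).
n_e·A·C_max = 0.33 × 11.5 × 0.0328 = 0.1245 kg/m.
D = 0.828²/(4π × 21.9 × 0.1245²) = 0.161 m²/day.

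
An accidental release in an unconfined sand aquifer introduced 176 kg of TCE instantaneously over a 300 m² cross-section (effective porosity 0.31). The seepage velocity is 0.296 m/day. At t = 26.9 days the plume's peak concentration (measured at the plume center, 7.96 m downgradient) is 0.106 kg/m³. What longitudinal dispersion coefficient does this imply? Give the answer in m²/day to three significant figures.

0.943 m²/day

At the plume center C_max = M/(n_e·A·√(4πDt)), so D = M²/(4πt·(n_e·A·C_max)²).
n_e·A·C_max = 0.31 × 300 × 0.106 = 9.858 kg/m.
D = 176²/(4π × 26.9 × 9.858²) = 0.943 m²/day.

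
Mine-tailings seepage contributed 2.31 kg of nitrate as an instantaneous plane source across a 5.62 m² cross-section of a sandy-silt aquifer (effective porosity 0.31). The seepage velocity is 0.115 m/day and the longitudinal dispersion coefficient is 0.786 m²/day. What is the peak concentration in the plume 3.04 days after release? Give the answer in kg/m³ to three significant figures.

0.242 kg/m³

The peak of an instantaneous 1D plume sits at x = vt; there the Gaussian factor is 1 and C_max = M/(n_e·A·√(4πDt)), where n_e·A is the pore area the mass is dissolved in.
√(4πDt) = √(4π × 0.786 × 3.04) = 5.480 m, so C_max = 2.31/(0.31 × 5.62 × 5.480) = 0.242 kg/m³.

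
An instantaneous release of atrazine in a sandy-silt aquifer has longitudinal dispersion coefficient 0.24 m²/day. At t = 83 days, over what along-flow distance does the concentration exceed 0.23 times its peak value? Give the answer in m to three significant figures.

21.6 m

The plume is Gaussian with σ = √(2Dt) = √(2 × 0.24 × 83) = 6.312 m.
C/C_peak = exp(−Δx²/(2σ²)) = 0.23 ⇒ Δx = σ·√(−2 ln 0.23) = 6.312 × 1.714 = 10.82 m.
Width = 2Δx = 21.6 m.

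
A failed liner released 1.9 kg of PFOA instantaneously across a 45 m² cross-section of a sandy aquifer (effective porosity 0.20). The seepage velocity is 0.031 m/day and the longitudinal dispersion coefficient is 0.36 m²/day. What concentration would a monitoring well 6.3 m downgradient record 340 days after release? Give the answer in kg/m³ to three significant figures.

0.00519 kg/m³

For an instantaneous plane source, C(x,t) = M/(n_e·A·√(4πDt)) · exp(−(x−vt)²/(4Dt)), with n_e·A the pore (flow) area.
Plume center vt = 0.031 × 340 = 10.54 m, so the well at 6.3 m is 4.24 m upgradient of the peak.
√(4πDt) = 39.22 m, giving peak height M/(n_e·A·√(4πDt)) = 1.9/(0.20 × 45 × 39.22) = 0.005383 kg/m³.
(x−vt)²/(4Dt) = (-4.24)²/(4 × 0.36 × 340) = 0.03672; exp(−0.03672) = 0.9639.
C = 0.005383 × 0.9639 = 0.00519 kg/m³.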